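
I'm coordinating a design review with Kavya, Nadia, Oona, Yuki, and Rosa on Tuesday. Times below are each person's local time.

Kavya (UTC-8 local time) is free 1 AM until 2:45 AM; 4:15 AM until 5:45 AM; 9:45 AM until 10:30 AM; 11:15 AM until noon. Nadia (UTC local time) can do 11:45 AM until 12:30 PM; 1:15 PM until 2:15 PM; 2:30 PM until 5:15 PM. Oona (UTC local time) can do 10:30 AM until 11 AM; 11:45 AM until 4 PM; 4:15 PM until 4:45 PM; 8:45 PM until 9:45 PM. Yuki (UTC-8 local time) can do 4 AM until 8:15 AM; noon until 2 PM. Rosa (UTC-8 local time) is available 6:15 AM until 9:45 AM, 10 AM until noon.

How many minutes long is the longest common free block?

0

Kavya in UTC: 09:00-10:45, 12:15-13:45, 17:45-18:30, 19:15-20:00 (add 8h to convert from UTC-8).
Nadia in UTC: 11:45-12:30, 13:15-14:15, 14:30-17:15.
Oona in UTC: 10:30-11:00, 11:45-16:00, 16:15-16:45, 20:45-21:45.
Yuki in UTC: 12:00-16:15, 20:00-22:00 (add 8h to convert from UTC-8).
Rosa in UTC: 14:15-17:45, 18:00-20:00 (add 8h to convert from UTC-8).
Kavya ∩ Nadia: 12:15-12:30, 13:15-13:45.
Kavya ∩ Nadia ∩ Oona: 12:15-12:30, 13:15-13:45.
Kavya ∩ Nadia ∩ Oona ∩ Yuki: 12:15-12:30, 13:15-13:45.
Kavya ∩ Nadia ∩ Oona ∩ Yuki ∩ Rosa: ∅.
There is no time when everyone is free.
No common window exists, so the longest block is 0 minutes.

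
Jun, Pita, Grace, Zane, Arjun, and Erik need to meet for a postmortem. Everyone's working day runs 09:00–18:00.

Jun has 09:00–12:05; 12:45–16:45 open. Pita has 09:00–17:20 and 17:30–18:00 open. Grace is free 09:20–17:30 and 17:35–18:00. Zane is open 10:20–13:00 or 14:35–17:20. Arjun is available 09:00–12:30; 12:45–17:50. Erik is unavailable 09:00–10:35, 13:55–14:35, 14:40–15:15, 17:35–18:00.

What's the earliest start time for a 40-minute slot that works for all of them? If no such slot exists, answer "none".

10:35

Jun free: 09:00-12:05, 12:45-16:45.
Pita free: 09:00-17:20, 17:30-18:00.
Grace free: 09:20-17:30, 17:35-18:00.
Zane free: 10:20-13:00, 14:35-17:20.
Arjun free: 09:00-12:30, 12:45-17:50.
Erik free: 10:35-13:55, 14:35-14:40, 15:15-17:35 (invert busy blocks within the working day).
Jun ∩ Pita: 09:00-12:05, 12:45-16:45.
Jun ∩ Pita ∩ Grace: 09:20-12:05, 12:45-16:45.
Jun ∩ Pita ∩ Grace ∩ Zane: 10:20-12:05, 12:45-13:00, 14:35-16:45.
Jun ∩ Pita ∩ Grace ∩ Zane ∩ Arjun: 10:20-12:05, 12:45-13:00, 14:35-16:45.
Jun ∩ Pita ∩ Grace ∩ Zane ∩ Arjun ∩ Erik: 10:35-12:05, 12:45-13:00, 14:35-14:40, 15:15-16:45.
The first common window of at least 40 minutes is 10:35-12:05, so the earliest start is 10:35.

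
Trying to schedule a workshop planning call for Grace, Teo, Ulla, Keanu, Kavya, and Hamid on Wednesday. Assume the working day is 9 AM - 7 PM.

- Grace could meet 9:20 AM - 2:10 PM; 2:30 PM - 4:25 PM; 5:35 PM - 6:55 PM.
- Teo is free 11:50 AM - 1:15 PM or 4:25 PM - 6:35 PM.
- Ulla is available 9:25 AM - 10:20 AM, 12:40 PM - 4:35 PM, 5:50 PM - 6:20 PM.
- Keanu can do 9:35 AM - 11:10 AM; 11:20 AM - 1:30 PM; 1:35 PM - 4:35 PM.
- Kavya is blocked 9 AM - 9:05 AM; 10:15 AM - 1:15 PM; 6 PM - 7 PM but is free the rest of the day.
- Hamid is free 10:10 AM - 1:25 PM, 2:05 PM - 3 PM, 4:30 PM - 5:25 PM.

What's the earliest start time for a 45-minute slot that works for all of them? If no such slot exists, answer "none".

none

Grace free: 09:20-14:10, 14:30-16:25, 17:35-18:55.
Teo free: 11:50-13:15, 16:25-18:35.
Ulla free: 09:25-10:20, 12:40-16:35, 17:50-18:20.
Keanu free: 09:35-11:10, 11:20-13:30, 13:35-16:35.
Kavya free: 09:05-10:15, 13:15-18:00 (invert busy blocks within the working day).
Hamid free: 10:10-13:25, 14:05-15:00, 16:30-17:25.
Grace ∩ Teo: 11:50-13:15, 17:35-18:35.
Grace ∩ Teo ∩ Ulla: 12:40-13:15, 17:50-18:20.
Grace ∩ Teo ∩ Ulla ∩ Keanu: 12:40-13:15.
Grace ∩ Teo ∩ Ulla ∩ Keanu ∩ Kavya: ∅.
Grace ∩ Teo ∩ Ulla ∩ Keanu ∩ Kavya ∩ Hamid: ∅.
There is no time when everyone is free.
No common window is at least 45 minutes long.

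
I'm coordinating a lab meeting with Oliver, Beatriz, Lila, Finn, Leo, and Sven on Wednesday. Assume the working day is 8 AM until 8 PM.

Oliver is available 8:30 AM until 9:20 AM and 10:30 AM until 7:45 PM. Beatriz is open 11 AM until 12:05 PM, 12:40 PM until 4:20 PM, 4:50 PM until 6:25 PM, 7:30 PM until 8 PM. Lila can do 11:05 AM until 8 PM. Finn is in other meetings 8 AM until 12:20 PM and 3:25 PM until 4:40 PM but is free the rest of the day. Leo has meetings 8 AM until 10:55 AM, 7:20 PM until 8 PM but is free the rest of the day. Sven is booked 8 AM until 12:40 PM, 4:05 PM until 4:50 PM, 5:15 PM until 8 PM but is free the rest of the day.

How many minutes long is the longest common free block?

Oliver free: 08:30-09:20, 10:30-19:45.
Beatriz free: 11:00-12:05, 12:40-16:20, 16:50-18:25, 19:30-20:00.
Lila free: 11:05-20:00.
Finn free: 12:20-15:25, 16:40-20:00 (invert busy blocks within the working day).
Leo free: 10:55-19:20 (invert busy blocks within the working day).
Sven free: 12:40-16:05, 16:50-17:15 (invert busy blocks within the working day).
Oliver ∩ Beatriz: 11:00-12:05, 12:40-16:20, 16:50-18:25, 19:30-19:45.
Oliver ∩ Beatriz ∩ Lila: 11:05-12:05, 12:40-16:20, 16:50-18:25, 19:30-19:45.
Oliver ∩ Beatriz ∩ Lila ∩ Finn: 12:40-15:25, 16:50-18:25, 19:30-19:45.
Oliver ∩ Beatriz ∩ Lila ∩ Finn ∩ Leo: 12:40-15:25, 16:50-18:25.
Oliver ∩ Beatriz ∩ Lila ∩ Finn ∩ Leo ∩ Sven: 12:40-15:25, 16:50-17:15.
Those are the intersection windows.
The longest is 12:40-15:25 at 165 minutes.

165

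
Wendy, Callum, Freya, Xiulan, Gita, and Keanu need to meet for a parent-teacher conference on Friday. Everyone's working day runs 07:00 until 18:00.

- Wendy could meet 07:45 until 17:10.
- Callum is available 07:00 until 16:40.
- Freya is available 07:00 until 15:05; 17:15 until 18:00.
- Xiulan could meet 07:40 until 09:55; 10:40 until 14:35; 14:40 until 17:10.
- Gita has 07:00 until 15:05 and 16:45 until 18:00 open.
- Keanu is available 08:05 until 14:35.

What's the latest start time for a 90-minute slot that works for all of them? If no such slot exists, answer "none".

13:05

Wendy ∩ Callum: 07:45-16:40.
Wendy ∩ Callum ∩ Freya: 07:45-15:05.
Wendy ∩ Callum ∩ Freya ∩ Xiulan: 07:45-09:55, 10:40-14:35, 14:40-15:05.
Wendy ∩ Callum ∩ Freya ∩ Xiulan ∩ Gita: 07:45-09:55, 10:40-14:35, 14:40-15:05.
Wendy ∩ Callum ∩ Freya ∩ Xiulan ∩ Gita ∩ Keanu: 08:05-09:55, 10:40-14:35.
The last common window of at least 90 minutes is 10:40-14:35; a 90-minute meeting can start as late as 13:05 and still end by 14:35.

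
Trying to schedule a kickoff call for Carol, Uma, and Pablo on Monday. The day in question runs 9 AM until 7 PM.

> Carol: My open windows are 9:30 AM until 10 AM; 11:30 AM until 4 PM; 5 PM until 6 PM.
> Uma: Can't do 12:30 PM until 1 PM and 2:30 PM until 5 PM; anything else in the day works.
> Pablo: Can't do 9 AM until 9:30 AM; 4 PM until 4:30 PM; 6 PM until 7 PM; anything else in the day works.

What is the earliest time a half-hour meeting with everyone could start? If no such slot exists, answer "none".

Carol free: 09:30-10:00, 11:30-16:00, 17:00-18:00.
Uma free: 09:00-12:30, 13:00-14:30, 17:00-19:00 (invert busy blocks within the working day).
Pablo free: 09:30-16:00, 16:30-18:00 (invert busy blocks within the working day).
Carol ∩ Uma: 09:30-10:00, 11:30-12:30, 13:00-14:30, 17:00-18:00.
Carol ∩ Uma ∩ Pablo: 09:30-10:00, 11:30-12:30, 13:00-14:30, 17:00-18:00.
Those are the intersection windows.
The first common window of at least 30 minutes is 09:30-10:00, so the earliest start is 09:30.

09:30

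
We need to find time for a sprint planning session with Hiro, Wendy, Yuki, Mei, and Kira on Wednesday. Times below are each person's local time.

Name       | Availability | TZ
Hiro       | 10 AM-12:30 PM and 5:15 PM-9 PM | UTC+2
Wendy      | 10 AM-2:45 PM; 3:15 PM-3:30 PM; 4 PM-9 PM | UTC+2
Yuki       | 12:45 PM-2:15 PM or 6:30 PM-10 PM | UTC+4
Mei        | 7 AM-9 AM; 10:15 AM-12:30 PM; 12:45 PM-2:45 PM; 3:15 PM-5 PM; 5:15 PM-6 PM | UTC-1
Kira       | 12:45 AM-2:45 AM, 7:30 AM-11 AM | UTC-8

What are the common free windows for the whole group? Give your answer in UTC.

08:45-10:00, 15:30-15:45, 16:15-18:00

Hiro in UTC: 08:00-10:30, 15:15-19:00 (subtract 2h to convert from UTC+2).
Wendy in UTC: 08:00-12:45, 13:15-13:30, 14:00-19:00 (subtract 2h to convert from UTC+2).
Yuki in UTC: 08:45-10:15, 14:30-18:00 (subtract 4h to convert from UTC+4).
Mei in UTC: 08:00-10:00, 11:15-13:30, 13:45-15:45, 16:15-18:00, 18:15-19:00 (add 1h to convert from UTC-1).
Kira in UTC: 08:45-10:45, 15:30-19:00 (add 8h to convert from UTC-8).
Hiro ∩ Wendy: 08:00-10:30, 15:15-19:00.
Hiro ∩ Wendy ∩ Yuki: 08:45-10:15, 15:15-18:00.
Hiro ∩ Wendy ∩ Yuki ∩ Mei: 08:45-10:00, 15:15-15:45, 16:15-18:00.
Hiro ∩ Wendy ∩ Yuki ∩ Mei ∩ Kira: 08:45-10:00, 15:30-15:45, 16:15-18:00.
So the common availability across everyone is 08:45-10:00, 15:30-15:45, 16:15-18:00.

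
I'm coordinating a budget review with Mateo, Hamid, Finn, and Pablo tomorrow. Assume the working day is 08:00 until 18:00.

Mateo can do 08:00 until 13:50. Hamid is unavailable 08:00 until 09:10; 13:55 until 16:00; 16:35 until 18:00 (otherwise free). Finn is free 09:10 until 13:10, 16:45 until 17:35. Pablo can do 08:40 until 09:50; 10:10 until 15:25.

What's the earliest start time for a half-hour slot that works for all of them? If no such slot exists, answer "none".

Mateo free: 08:00-13:50.
Hamid free: 09:10-13:55, 16:00-16:35 (invert busy blocks within the working day).
Finn free: 09:10-13:10, 16:45-17:35.
Pablo free: 08:40-09:50, 10:10-15:25.
Mateo ∩ Hamid: 09:10-13:50.
Mateo ∩ Hamid ∩ Finn: 09:10-13:10.
Mateo ∩ Hamid ∩ Finn ∩ Pablo: 09:10-09:50, 10:10-13:10.
So the common availability across everyone is 09:10-09:50, 10:10-13:10.
The first common window of at least 30 minutes is 09:10-09:50, so the earliest start is 09:10.

09:10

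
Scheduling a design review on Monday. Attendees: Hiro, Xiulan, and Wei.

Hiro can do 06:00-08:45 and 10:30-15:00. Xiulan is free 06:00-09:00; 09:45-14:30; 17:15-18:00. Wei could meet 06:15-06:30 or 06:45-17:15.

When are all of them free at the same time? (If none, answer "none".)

Hiro ∩ Xiulan: 06:00-08:45, 10:30-14:30.
Hiro ∩ Xiulan ∩ Wei: 06:15-06:30, 06:45-08:45, 10:30-14:30.
Those are the intersection windows.

06:15-06:30, 06:45-08:45, 10:30-14:30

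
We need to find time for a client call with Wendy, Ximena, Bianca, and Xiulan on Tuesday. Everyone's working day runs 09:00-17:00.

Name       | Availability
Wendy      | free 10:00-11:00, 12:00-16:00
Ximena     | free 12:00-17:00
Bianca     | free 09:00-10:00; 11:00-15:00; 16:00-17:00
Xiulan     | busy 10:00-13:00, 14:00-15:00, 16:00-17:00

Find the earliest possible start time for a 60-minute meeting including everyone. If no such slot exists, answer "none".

Wendy free: 10:00-11:00, 12:00-16:00.
Ximena free: 12:00-17:00.
Bianca free: 09:00-10:00, 11:00-15:00, 16:00-17:00.
Xiulan free: 09:00-10:00, 13:00-14:00, 15:00-16:00 (invert busy blocks within the working day).
Wendy ∩ Ximena: 12:00-16:00.
Wendy ∩ Ximena ∩ Bianca: 12:00-15:00.
Wendy ∩ Ximena ∩ Bianca ∩ Xiulan: 13:00-14:00.
The first common window of at least 60 minutes is 13:00-14:00, so the earliest start is 13:00.

13:00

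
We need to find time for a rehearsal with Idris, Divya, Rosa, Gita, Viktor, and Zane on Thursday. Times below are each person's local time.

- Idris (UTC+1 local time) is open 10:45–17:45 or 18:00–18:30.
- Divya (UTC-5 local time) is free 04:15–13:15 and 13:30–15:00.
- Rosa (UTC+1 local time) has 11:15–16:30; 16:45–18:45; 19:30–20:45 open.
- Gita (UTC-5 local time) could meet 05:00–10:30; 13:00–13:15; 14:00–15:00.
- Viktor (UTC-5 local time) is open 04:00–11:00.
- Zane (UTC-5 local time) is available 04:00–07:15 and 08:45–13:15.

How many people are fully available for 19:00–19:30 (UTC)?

3

Idris in UTC: 09:45-16:45, 17:00-17:30 (subtract 1h to convert from UTC+1).
Divya in UTC: 09:15-18:15, 18:30-20:00 (add 5h to convert from UTC-5).
Rosa in UTC: 10:15-15:30, 15:45-17:45, 18:30-19:45 (subtract 1h to convert from UTC+1).
Gita in UTC: 10:00-15:30, 18:00-18:15, 19:00-20:00 (add 5h to convert from UTC-5).
Viktor in UTC: 09:00-16:00 (add 5h to convert from UTC-5).
Zane in UTC: 09:00-12:15, 13:45-18:15 (add 5h to convert from UTC-5).
Divya, Rosa, and Gita can make the full 19:00-19:30 slot — that's 3.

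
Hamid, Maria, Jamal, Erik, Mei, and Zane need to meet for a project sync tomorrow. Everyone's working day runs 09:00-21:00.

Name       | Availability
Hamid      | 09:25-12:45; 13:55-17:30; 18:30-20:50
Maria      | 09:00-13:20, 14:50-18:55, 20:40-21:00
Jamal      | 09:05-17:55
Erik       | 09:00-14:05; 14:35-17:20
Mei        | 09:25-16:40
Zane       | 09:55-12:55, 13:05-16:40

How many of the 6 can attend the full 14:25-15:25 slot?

4

Hamid, Jamal, Mei, and Zane can make the full 14:25-15:25 slot — that's 4.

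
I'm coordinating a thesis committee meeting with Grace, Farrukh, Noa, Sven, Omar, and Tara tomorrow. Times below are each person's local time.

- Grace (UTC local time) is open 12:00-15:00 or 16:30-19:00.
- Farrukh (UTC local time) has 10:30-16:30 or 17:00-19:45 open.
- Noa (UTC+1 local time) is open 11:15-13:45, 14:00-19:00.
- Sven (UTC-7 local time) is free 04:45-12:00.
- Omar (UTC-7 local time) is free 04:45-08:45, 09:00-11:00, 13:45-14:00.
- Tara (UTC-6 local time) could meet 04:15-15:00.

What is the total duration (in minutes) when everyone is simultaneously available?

Grace in UTC: 12:00-15:00, 16:30-19:00.
Farrukh in UTC: 10:30-16:30, 17:00-19:45.
Noa in UTC: 10:15-12:45, 13:00-18:00 (subtract 1h to convert from UTC+1).
Sven in UTC: 11:45-19:00 (add 7h to convert from UTC-7).
Omar in UTC: 11:45-15:45, 16:00-18:00, 20:45-21:00 (add 7h to convert from UTC-7).
Tara in UTC: 10:15-21:00 (add 6h to convert from UTC-6).
Grace ∩ Farrukh: 12:00-15:00, 17:00-19:00.
Grace ∩ Farrukh ∩ Noa: 12:00-12:45, 13:00-15:00, 17:00-18:00.
Grace ∩ Farrukh ∩ Noa ∩ Sven: 12:00-12:45, 13:00-15:00, 17:00-18:00.
Grace ∩ Farrukh ∩ Noa ∩ Sven ∩ Omar: 12:00-12:45, 13:00-15:00, 17:00-18:00.
Grace ∩ Farrukh ∩ Noa ∩ Sven ∩ Omar ∩ Tara: 12:00-12:45, 13:00-15:00, 17:00-18:00.
Those are the intersection windows.
Summing the common windows: 45 + 120 + 60 = 225 minutes.

225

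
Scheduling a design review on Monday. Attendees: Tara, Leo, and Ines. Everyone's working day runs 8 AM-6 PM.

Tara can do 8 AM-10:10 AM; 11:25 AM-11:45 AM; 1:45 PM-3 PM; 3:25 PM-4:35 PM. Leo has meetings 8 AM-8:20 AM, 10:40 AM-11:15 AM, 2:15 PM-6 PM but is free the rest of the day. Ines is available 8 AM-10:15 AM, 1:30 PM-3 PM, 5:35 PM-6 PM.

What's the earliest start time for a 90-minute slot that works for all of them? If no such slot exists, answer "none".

08:20

Tara free: 08:00-10:10, 11:25-11:45, 13:45-15:00, 15:25-16:35.
Leo free: 08:20-10:40, 11:15-14:15 (invert busy blocks within the working day).
Ines free: 08:00-10:15, 13:30-15:00, 17:35-18:00.
Tara ∩ Leo: 08:20-10:10, 11:25-11:45, 13:45-14:15.
Tara ∩ Leo ∩ Ines: 08:20-10:10, 13:45-14:15.
The first common window of at least 90 minutes is 08:20-10:10, so the earliest start is 08:20.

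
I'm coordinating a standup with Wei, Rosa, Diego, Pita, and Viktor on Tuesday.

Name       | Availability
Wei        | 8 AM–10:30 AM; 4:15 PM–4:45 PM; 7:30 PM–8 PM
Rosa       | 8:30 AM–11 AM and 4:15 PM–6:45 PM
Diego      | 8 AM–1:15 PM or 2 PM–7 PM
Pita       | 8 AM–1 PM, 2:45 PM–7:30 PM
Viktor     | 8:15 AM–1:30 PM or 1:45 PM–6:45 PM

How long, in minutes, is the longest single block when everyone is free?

Wei ∩ Rosa: 08:30-10:30, 16:15-16:45.
Wei ∩ Rosa ∩ Diego: 08:30-10:30, 16:15-16:45.
Wei ∩ Rosa ∩ Diego ∩ Pita: 08:30-10:30, 16:15-16:45.
Wei ∩ Rosa ∩ Diego ∩ Pita ∩ Viktor: 08:30-10:30, 16:15-16:45.
So the common availability across everyone is 08:30-10:30, 16:15-16:45.
The longest is 08:30-10:30 at 120 minutes.

120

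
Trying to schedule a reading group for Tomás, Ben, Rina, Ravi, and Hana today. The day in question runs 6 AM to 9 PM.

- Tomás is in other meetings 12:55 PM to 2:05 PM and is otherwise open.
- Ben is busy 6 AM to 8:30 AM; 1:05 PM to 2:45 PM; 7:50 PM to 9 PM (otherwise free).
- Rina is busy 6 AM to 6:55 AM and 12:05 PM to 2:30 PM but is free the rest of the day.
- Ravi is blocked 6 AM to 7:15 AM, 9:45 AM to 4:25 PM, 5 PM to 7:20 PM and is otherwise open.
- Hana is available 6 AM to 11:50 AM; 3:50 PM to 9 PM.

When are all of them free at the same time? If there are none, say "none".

Tomás free: 06:00-12:55, 14:05-21:00 (invert busy blocks within the working day).
Ben free: 08:30-13:05, 14:45-19:50 (invert busy blocks within the working day).
Rina free: 06:55-12:05, 14:30-21:00 (invert busy blocks within the working day).
Ravi free: 07:15-09:45, 16:25-17:00, 19:20-21:00 (invert busy blocks within the working day).
Hana free: 06:00-11:50, 15:50-21:00.
Tomás ∩ Ben: 08:30-12:55, 14:45-19:50.
Tomás ∩ Ben ∩ Rina: 08:30-12:05, 14:45-19:50.
Tomás ∩ Ben ∩ Rina ∩ Ravi: 08:30-09:45, 16:25-17:00, 19:20-19:50.
Tomás ∩ Ben ∩ Rina ∩ Ravi ∩ Hana: 08:30-09:45, 16:25-17:00, 19:20-19:50.
So the common availability across everyone is 08:30-09:45, 16:25-17:00, 19:20-19:50.

08:30-09:45, 16:25-17:00, 19:20-19:50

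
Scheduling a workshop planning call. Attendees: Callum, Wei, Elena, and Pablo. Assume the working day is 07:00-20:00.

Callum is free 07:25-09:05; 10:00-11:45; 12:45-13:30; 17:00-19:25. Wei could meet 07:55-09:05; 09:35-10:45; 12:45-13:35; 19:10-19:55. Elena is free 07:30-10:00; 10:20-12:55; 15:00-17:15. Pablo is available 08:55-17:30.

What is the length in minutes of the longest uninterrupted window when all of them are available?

25

Callum ∩ Wei: 07:55-09:05, 10:00-10:45, 12:45-13:30, 19:10-19:25.
Callum ∩ Wei ∩ Elena: 07:55-09:05, 10:20-10:45, 12:45-12:55.
Callum ∩ Wei ∩ Elena ∩ Pablo: 08:55-09:05, 10:20-10:45, 12:45-12:55.
The longest is 10:20-10:45 at 25 minutes.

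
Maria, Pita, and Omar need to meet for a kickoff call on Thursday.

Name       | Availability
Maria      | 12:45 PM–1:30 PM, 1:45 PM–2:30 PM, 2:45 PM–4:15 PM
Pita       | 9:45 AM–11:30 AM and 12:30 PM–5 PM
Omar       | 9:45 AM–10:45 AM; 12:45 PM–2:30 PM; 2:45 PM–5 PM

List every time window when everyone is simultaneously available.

Maria ∩ Pita: 12:45-13:30, 13:45-14:30, 14:45-16:15.
Maria ∩ Pita ∩ Omar: 12:45-13:30, 13:45-14:30, 14:45-16:15.

12:45-13:30, 13:45-14:30, 14:45-16:15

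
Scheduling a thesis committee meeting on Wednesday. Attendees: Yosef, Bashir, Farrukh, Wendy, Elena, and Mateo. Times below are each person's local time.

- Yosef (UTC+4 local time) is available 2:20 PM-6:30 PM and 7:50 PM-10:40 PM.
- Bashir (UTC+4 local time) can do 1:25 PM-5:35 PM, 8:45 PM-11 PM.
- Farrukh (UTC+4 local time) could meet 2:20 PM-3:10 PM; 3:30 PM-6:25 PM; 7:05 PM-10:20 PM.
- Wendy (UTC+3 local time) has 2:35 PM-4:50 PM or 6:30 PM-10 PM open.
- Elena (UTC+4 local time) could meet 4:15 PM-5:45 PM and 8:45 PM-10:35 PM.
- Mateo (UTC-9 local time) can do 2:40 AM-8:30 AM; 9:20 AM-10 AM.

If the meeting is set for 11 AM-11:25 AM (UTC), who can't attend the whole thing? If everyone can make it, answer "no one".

Elena, Farrukh, Mateo, Wendy

Yosef in UTC: 10:20-14:30, 15:50-18:40 (subtract 4h to convert from UTC+4).
Bashir in UTC: 09:25-13:35, 16:45-19:00 (subtract 4h to convert from UTC+4).
Farrukh in UTC: 10:20-11:10, 11:30-14:25, 15:05-18:20 (subtract 4h to convert from UTC+4).
Wendy in UTC: 11:35-13:50, 15:30-19:00 (subtract 3h to convert from UTC+3).
Elena in UTC: 12:15-13:45, 16:45-18:35 (subtract 4h to convert from UTC+4).
Mateo in UTC: 11:40-17:30, 18:20-19:00 (add 9h to convert from UTC-9).
Yosef: free for 11:00-11:25. Bashir: free for 11:00-11:25. Farrukh: not fully free for 11:00-11:25. Wendy: not fully free for 11:00-11:25. Elena: not fully free for 11:00-11:25. Mateo: not fully free for 11:00-11:25.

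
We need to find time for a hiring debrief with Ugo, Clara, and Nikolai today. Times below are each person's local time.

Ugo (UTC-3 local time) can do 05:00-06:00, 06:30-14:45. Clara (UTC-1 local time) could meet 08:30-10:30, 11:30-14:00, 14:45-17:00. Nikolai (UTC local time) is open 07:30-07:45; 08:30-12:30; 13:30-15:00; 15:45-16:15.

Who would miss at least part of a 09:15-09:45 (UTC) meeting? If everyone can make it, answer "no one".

Clara, Ugo

Ugo in UTC: 08:00-09:00, 09:30-17:45 (add 3h to convert from UTC-3).
Clara in UTC: 09:30-11:30, 12:30-15:00, 15:45-18:00 (add 1h to convert from UTC-1).
Nikolai in UTC: 07:30-07:45, 08:30-12:30, 13:30-15:00, 15:45-16:15.
Ugo: not fully free for 09:15-09:45. Clara: not fully free for 09:15-09:45. Nikolai: free for 09:15-09:45.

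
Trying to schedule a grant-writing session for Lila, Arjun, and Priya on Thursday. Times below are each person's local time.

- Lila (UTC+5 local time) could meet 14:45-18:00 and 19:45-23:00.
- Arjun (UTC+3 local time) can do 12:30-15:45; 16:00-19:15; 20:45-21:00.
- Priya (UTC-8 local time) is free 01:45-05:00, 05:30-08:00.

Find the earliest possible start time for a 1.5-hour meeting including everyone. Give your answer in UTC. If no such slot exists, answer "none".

09:45

Lila in UTC: 09:45-13:00, 14:45-18:00 (subtract 5h to convert from UTC+5).
Arjun in UTC: 09:30-12:45, 13:00-16:15, 17:45-18:00 (subtract 3h to convert from UTC+3).
Priya in UTC: 09:45-13:00, 13:30-16:00 (add 8h to convert from UTC-8).
Lila ∩ Arjun: 09:45-12:45, 14:45-16:15, 17:45-18:00.
Lila ∩ Arjun ∩ Priya: 09:45-12:45, 14:45-16:00.
Those are the intersection windows.
The first common window of at least 90 minutes is 09:45-12:45, so the earliest start is 09:45.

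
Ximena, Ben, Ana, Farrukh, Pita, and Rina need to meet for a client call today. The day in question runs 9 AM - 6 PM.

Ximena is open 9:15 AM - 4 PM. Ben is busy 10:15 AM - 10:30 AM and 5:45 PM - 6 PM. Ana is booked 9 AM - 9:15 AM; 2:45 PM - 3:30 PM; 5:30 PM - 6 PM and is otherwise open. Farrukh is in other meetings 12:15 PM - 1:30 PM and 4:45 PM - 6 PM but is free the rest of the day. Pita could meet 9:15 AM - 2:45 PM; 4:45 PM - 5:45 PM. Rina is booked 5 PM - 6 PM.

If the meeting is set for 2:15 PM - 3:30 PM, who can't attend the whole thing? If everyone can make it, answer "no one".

Ximena free: 09:15-16:00.
Ben free: 09:00-10:15, 10:30-17:45 (invert busy blocks within the working day).
Ana free: 09:15-14:45, 15:30-17:30 (invert busy blocks within the working day).
Farrukh free: 09:00-12:15, 13:30-16:45 (invert busy blocks within the working day).
Pita free: 09:15-14:45, 16:45-17:45.
Rina free: 09:00-17:00 (invert busy blocks within the working day).
Ximena: free for 14:15-15:30. Ben: free for 14:15-15:30. Ana: not fully free for 14:15-15:30. Farrukh: free for 14:15-15:30. Pita: not fully free for 14:15-15:30. Rina: free for 14:15-15:30.

Ana, Pita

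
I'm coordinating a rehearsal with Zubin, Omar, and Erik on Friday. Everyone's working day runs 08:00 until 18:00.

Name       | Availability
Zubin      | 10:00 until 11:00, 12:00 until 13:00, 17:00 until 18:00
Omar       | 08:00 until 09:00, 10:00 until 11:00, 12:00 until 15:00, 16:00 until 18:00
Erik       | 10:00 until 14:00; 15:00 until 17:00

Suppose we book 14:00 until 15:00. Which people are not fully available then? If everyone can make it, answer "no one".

Zubin: not fully free for 14:00-15:00. Omar: free for 14:00-15:00. Erik: not fully free for 14:00-15:00.

Erik, Zubin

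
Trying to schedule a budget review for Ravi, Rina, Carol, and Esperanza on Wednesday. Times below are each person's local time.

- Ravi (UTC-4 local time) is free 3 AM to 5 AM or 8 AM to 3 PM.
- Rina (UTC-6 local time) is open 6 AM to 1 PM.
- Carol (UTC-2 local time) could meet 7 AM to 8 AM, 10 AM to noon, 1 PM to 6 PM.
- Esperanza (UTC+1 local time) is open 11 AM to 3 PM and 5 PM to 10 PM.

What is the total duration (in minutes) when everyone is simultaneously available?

300

Ravi in UTC: 07:00-09:00, 12:00-19:00 (add 4h to convert from UTC-4).
Rina in UTC: 12:00-19:00 (add 6h to convert from UTC-6).
Carol in UTC: 09:00-10:00, 12:00-14:00, 15:00-20:00 (add 2h to convert from UTC-2).
Esperanza in UTC: 10:00-14:00, 16:00-21:00 (subtract 1h to convert from UTC+1).
Ravi ∩ Rina: 12:00-19:00.
Ravi ∩ Rina ∩ Carol: 12:00-14:00, 15:00-19:00.
Ravi ∩ Rina ∩ Carol ∩ Esperanza: 12:00-14:00, 16:00-19:00.
So the common availability across everyone is 12:00-14:00, 16:00-19:00.
Summing the common windows: 120 + 180 = 300 minutes.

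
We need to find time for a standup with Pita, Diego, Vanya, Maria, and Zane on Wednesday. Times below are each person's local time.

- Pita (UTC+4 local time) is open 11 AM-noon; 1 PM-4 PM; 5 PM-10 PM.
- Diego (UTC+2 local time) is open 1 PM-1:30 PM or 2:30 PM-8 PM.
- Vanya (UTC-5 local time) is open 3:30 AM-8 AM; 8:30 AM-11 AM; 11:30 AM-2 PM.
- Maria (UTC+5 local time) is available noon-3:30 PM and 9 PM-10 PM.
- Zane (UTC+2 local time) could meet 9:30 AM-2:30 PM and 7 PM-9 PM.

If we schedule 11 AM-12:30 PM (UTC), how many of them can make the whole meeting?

Pita in UTC: 07:00-08:00, 09:00-12:00, 13:00-18:00 (subtract 4h to convert from UTC+4).
Diego in UTC: 11:00-11:30, 12:30-18:00 (subtract 2h to convert from UTC+2).
Vanya in UTC: 08:30-13:00, 13:30-16:00, 16:30-19:00 (add 5h to convert from UTC-5).
Maria in UTC: 07:00-10:30, 16:00-17:00 (subtract 5h to convert from UTC+5).
Zane in UTC: 07:30-12:30, 17:00-19:00 (subtract 2h to convert from UTC+2).
Vanya and Zane can make the full 11:00-12:30 slot — that's 2.

2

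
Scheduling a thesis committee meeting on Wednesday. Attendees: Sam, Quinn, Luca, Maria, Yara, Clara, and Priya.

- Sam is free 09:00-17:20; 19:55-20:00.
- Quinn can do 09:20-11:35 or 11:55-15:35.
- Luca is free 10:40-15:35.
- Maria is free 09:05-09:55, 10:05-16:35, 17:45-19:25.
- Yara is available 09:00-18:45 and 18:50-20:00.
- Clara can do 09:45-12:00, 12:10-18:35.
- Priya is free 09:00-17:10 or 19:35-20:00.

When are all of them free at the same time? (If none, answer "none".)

10:40-11:35, 11:55-12:00, 12:10-15:35

Sam ∩ Quinn: 09:20-11:35, 11:55-15:35.
Sam ∩ Quinn ∩ Luca: 10:40-11:35, 11:55-15:35.
Sam ∩ Quinn ∩ Luca ∩ Maria: 10:40-11:35, 11:55-15:35.
Sam ∩ Quinn ∩ Luca ∩ Maria ∩ Yara: 10:40-11:35, 11:55-15:35.
Sam ∩ Quinn ∩ Luca ∩ Maria ∩ Yara ∩ Clara: 10:40-11:35, 11:55-12:00, 12:10-15:35.
Sam ∩ Quinn ∩ Luca ∩ Maria ∩ Yara ∩ Clara ∩ Priya: 10:40-11:35, 11:55-12:00, 12:10-15:35.
So the common availability across everyone is 10:40-11:35, 11:55-12:00, 12:10-15:35.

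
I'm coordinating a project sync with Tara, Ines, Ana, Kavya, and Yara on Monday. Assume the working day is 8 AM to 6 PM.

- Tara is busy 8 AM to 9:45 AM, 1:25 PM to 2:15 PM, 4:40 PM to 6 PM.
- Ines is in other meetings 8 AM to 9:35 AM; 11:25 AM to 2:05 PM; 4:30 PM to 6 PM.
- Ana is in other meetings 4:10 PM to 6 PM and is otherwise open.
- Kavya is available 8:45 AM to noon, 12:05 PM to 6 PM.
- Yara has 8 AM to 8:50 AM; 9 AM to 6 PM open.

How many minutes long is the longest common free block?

115

Tara free: 09:45-13:25, 14:15-16:40 (invert busy blocks within the working day).
Ines free: 09:35-11:25, 14:05-16:30 (invert busy blocks within the working day).
Ana free: 08:00-16:10 (invert busy blocks within the working day).
Kavya free: 08:45-12:00, 12:05-18:00.
Yara free: 08:00-08:50, 09:00-18:00.
Tara ∩ Ines: 09:45-11:25, 14:15-16:30.
Tara ∩ Ines ∩ Ana: 09:45-11:25, 14:15-16:10.
Tara ∩ Ines ∩ Ana ∩ Kavya: 09:45-11:25, 14:15-16:10.
Tara ∩ Ines ∩ Ana ∩ Kavya ∩ Yara: 09:45-11:25, 14:15-16:10.
The longest is 14:15-16:10 at 115 minutes.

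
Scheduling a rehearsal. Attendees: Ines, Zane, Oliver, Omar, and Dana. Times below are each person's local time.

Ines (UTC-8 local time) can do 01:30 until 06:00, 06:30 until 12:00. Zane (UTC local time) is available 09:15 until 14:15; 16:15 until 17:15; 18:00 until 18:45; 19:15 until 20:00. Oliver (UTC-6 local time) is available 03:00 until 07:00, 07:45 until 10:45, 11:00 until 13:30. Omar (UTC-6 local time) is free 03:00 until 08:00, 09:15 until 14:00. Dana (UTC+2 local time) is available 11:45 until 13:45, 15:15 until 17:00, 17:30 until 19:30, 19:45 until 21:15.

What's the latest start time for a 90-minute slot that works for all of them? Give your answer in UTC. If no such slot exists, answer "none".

10:15

Ines in UTC: 09:30-14:00, 14:30-20:00 (add 8h to convert from UTC-8).
Zane in UTC: 09:15-14:15, 16:15-17:15, 18:00-18:45, 19:15-20:00.
Oliver in UTC: 09:00-13:00, 13:45-16:45, 17:00-19:30 (add 6h to convert from UTC-6).
Omar in UTC: 09:00-14:00, 15:15-20:00 (add 6h to convert from UTC-6).
Dana in UTC: 09:45-11:45, 13:15-15:00, 15:30-17:30, 17:45-19:15 (subtract 2h to convert from UTC+2).
Ines ∩ Zane: 09:30-14:00, 16:15-17:15, 18:00-18:45, 19:15-20:00.
Ines ∩ Zane ∩ Oliver: 09:30-13:00, 13:45-14:00, 16:15-16:45, 17:00-17:15, 18:00-18:45, 19:15-19:30.
Ines ∩ Zane ∩ Oliver ∩ Omar: 09:30-13:00, 13:45-14:00, 16:15-16:45, 17:00-17:15, 18:00-18:45, 19:15-19:30.
Ines ∩ Zane ∩ Oliver ∩ Omar ∩ Dana: 09:45-11:45, 13:45-14:00, 16:15-16:45, 17:00-17:15, 18:00-18:45.
The last common window of at least 90 minutes is 09:45-11:45; a 90-minute meeting can start as late as 10:15 and still end by 11:45.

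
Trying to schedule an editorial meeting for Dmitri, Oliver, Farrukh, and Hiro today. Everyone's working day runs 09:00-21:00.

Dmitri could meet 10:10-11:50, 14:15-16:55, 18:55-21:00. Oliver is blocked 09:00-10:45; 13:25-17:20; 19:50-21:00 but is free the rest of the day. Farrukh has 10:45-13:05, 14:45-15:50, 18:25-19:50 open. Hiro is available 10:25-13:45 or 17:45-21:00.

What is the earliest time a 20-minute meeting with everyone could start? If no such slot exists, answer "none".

10:45

Dmitri free: 10:10-11:50, 14:15-16:55, 18:55-21:00.
Oliver free: 10:45-13:25, 17:20-19:50 (invert busy blocks within the working day).
Farrukh free: 10:45-13:05, 14:45-15:50, 18:25-19:50.
Hiro free: 10:25-13:45, 17:45-21:00.
Dmitri ∩ Oliver: 10:45-11:50, 18:55-19:50.
Dmitri ∩ Oliver ∩ Farrukh: 10:45-11:50, 18:55-19:50.
Dmitri ∩ Oliver ∩ Farrukh ∩ Hiro: 10:45-11:50, 18:55-19:50.
The first common window of at least 20 minutes is 10:45-11:50, so the earliest start is 10:45.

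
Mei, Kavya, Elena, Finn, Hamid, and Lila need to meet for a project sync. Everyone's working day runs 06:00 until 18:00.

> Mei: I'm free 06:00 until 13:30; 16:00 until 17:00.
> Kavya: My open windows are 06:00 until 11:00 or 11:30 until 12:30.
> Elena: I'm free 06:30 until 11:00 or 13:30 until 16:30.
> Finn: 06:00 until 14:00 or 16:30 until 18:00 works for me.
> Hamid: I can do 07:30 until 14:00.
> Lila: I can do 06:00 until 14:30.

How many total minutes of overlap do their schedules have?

Mei ∩ Kavya: 06:00-11:00, 11:30-12:30.
Mei ∩ Kavya ∩ Elena: 06:30-11:00.
Mei ∩ Kavya ∩ Elena ∩ Finn: 06:30-11:00.
Mei ∩ Kavya ∩ Elena ∩ Finn ∩ Hamid: 07:30-11:00.
Mei ∩ Kavya ∩ Elena ∩ Finn ∩ Hamid ∩ Lila: 07:30-11:00.
So the common availability across everyone is 07:30-11:00.
That's a single block of 210 minutes.

210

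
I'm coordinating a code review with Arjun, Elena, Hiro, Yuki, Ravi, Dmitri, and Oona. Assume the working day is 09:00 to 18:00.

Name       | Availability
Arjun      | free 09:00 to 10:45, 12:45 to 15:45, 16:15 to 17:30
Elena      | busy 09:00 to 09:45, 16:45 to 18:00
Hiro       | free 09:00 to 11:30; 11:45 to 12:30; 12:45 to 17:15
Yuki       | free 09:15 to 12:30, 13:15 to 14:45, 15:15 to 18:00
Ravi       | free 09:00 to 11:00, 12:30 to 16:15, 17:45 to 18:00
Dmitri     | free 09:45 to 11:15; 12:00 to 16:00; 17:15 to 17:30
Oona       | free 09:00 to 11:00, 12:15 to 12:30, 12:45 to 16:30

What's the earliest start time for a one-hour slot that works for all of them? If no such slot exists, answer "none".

Arjun free: 09:00-10:45, 12:45-15:45, 16:15-17:30.
Elena free: 09:45-16:45 (invert busy blocks within the working day).
Hiro free: 09:00-11:30, 11:45-12:30, 12:45-17:15.
Yuki free: 09:15-12:30, 13:15-14:45, 15:15-18:00.
Ravi free: 09:00-11:00, 12:30-16:15, 17:45-18:00.
Dmitri free: 09:45-11:15, 12:00-16:00, 17:15-17:30.
Oona free: 09:00-11:00, 12:15-12:30, 12:45-16:30.
Arjun ∩ Elena: 09:45-10:45, 12:45-15:45, 16:15-16:45.
Arjun ∩ Elena ∩ Hiro: 09:45-10:45, 12:45-15:45, 16:15-16:45.
Arjun ∩ Elena ∩ Hiro ∩ Yuki: 09:45-10:45, 13:15-14:45, 15:15-15:45, 16:15-16:45.
Arjun ∩ Elena ∩ Hiro ∩ Yuki ∩ Ravi: 09:45-10:45, 13:15-14:45, 15:15-15:45.
Arjun ∩ Elena ∩ Hiro ∩ Yuki ∩ Ravi ∩ Dmitri: 09:45-10:45, 13:15-14:45, 15:15-15:45.
Arjun ∩ Elena ∩ Hiro ∩ Yuki ∩ Ravi ∩ Dmitri ∩ Oona: 09:45-10:45, 13:15-14:45, 15:15-15:45.
So the common availability across everyone is 09:45-10:45, 13:15-14:45, 15:15-15:45.
The first common window of at least 60 minutes is 09:45-10:45, so the earliest start is 09:45.

09:45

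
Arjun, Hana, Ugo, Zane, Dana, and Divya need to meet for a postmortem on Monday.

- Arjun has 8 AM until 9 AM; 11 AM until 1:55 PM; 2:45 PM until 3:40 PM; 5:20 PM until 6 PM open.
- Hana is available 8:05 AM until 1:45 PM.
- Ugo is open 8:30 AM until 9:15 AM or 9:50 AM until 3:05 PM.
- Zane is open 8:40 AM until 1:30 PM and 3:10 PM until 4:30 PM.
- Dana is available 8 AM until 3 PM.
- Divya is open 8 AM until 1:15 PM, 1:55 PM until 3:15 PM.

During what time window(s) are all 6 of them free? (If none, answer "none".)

08:40-09:00, 11:00-13:15

Arjun ∩ Hana: 08:05-09:00, 11:00-13:45.
Arjun ∩ Hana ∩ Ugo: 08:30-09:00, 11:00-13:45.
Arjun ∩ Hana ∩ Ugo ∩ Zane: 08:40-09:00, 11:00-13:30.
Arjun ∩ Hana ∩ Ugo ∩ Zane ∩ Dana: 08:40-09:00, 11:00-13:30.
Arjun ∩ Hana ∩ Ugo ∩ Zane ∩ Dana ∩ Divya: 08:40-09:00, 11:00-13:15.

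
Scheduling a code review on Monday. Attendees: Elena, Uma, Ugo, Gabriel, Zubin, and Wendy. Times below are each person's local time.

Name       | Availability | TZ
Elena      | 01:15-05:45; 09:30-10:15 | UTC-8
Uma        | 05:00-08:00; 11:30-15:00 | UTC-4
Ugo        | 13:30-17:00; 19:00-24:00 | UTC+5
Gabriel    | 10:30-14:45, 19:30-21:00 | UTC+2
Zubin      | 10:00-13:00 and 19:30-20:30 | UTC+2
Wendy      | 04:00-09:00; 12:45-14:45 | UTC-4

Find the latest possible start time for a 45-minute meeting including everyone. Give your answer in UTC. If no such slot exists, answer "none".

17:30

Elena in UTC: 09:15-13:45, 17:30-18:15 (add 8h to convert from UTC-8).
Uma in UTC: 09:00-12:00, 15:30-19:00 (add 4h to convert from UTC-4).
Ugo in UTC: 08:30-12:00, 14:00-19:00 (subtract 5h to convert from UTC+5).
Gabriel in UTC: 08:30-12:45, 17:30-19:00 (subtract 2h to convert from UTC+2).
Zubin in UTC: 08:00-11:00, 17:30-18:30 (subtract 2h to convert from UTC+2).
Wendy in UTC: 08:00-13:00, 16:45-18:45 (add 4h to convert from UTC-4).
Elena ∩ Uma: 09:15-12:00, 17:30-18:15.
Elena ∩ Uma ∩ Ugo: 09:15-12:00, 17:30-18:15.
Elena ∩ Uma ∩ Ugo ∩ Gabriel: 09:15-12:00, 17:30-18:15.
Elena ∩ Uma ∩ Ugo ∩ Gabriel ∩ Zubin: 09:15-11:00, 17:30-18:15.
Elena ∩ Uma ∩ Ugo ∩ Gabriel ∩ Zubin ∩ Wendy: 09:15-11:00, 17:30-18:15.
The last common window of at least 45 minutes is 17:30-18:15; a 45-minute meeting can start as late as 17:30 and still end by 18:15.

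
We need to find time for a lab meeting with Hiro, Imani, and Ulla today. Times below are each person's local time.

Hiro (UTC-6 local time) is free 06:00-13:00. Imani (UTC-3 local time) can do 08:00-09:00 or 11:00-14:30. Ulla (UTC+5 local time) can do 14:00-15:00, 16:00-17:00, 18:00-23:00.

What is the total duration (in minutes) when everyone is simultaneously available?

Hiro in UTC: 12:00-19:00 (add 6h to convert from UTC-6).
Imani in UTC: 11:00-12:00, 14:00-17:30 (add 3h to convert from UTC-3).
Ulla in UTC: 09:00-10:00, 11:00-12:00, 13:00-18:00 (subtract 5h to convert from UTC+5).
Hiro ∩ Imani: 14:00-17:30.
Hiro ∩ Imani ∩ Ulla: 14:00-17:30.
So the common availability across everyone is 14:00-17:30.
That's a single block of 210 minutes.

210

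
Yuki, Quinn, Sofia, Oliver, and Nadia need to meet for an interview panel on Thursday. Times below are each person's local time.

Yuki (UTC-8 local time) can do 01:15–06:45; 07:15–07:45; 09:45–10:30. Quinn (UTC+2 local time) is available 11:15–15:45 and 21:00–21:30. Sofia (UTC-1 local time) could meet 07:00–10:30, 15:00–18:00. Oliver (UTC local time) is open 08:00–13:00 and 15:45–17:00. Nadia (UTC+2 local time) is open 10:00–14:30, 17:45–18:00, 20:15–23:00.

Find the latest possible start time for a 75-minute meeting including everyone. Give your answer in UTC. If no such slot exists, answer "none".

Yuki in UTC: 09:15-14:45, 15:15-15:45, 17:45-18:30 (add 8h to convert from UTC-8).
Quinn in UTC: 09:15-13:45, 19:00-19:30 (subtract 2h to convert from UTC+2).
Sofia in UTC: 08:00-11:30, 16:00-19:00 (add 1h to convert from UTC-1).
Oliver in UTC: 08:00-13:00, 15:45-17:00.
Nadia in UTC: 08:00-12:30, 15:45-16:00, 18:15-21:00 (subtract 2h to convert from UTC+2).
Yuki ∩ Quinn: 09:15-13:45.
Yuki ∩ Quinn ∩ Sofia: 09:15-11:30.
Yuki ∩ Quinn ∩ Sofia ∩ Oliver: 09:15-11:30.
Yuki ∩ Quinn ∩ Sofia ∩ Oliver ∩ Nadia: 09:15-11:30.
The last common window of at least 75 minutes is 09:15-11:30; a 75-minute meeting can start as late as 10:15 and still end by 11:30.

10:15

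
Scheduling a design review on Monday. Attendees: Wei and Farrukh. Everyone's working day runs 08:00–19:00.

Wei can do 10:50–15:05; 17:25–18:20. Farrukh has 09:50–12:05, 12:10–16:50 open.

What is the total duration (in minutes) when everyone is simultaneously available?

250

Wei ∩ Farrukh: 10:50-12:05, 12:10-15:05.
Summing the common windows: 75 + 175 = 250 minutes.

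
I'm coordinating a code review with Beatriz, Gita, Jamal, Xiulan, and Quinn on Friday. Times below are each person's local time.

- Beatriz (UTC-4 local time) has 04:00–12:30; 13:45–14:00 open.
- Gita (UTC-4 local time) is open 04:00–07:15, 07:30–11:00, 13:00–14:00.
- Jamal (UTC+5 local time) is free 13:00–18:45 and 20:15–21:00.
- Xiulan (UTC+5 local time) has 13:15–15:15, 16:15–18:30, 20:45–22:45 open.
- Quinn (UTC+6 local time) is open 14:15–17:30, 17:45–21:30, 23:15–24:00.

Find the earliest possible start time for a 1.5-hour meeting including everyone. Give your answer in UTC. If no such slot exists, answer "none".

Beatriz in UTC: 08:00-16:30, 17:45-18:00 (add 4h to convert from UTC-4).
Gita in UTC: 08:00-11:15, 11:30-15:00, 17:00-18:00 (add 4h to convert from UTC-4).
Jamal in UTC: 08:00-13:45, 15:15-16:00 (subtract 5h to convert from UTC+5).
Xiulan in UTC: 08:15-10:15, 11:15-13:30, 15:45-17:45 (subtract 5h to convert from UTC+5).
Quinn in UTC: 08:15-11:30, 11:45-15:30, 17:15-18:00 (subtract 6h to convert from UTC+6).
Beatriz ∩ Gita: 08:00-11:15, 11:30-15:00, 17:45-18:00.
Beatriz ∩ Gita ∩ Jamal: 08:00-11:15, 11:30-13:45.
Beatriz ∩ Gita ∩ Jamal ∩ Xiulan: 08:15-10:15, 11:30-13:30.
Beatriz ∩ Gita ∩ Jamal ∩ Xiulan ∩ Quinn: 08:15-10:15, 11:45-13:30.
The first common window of at least 90 minutes is 08:15-10:15, so the earliest start is 08:15.

08:15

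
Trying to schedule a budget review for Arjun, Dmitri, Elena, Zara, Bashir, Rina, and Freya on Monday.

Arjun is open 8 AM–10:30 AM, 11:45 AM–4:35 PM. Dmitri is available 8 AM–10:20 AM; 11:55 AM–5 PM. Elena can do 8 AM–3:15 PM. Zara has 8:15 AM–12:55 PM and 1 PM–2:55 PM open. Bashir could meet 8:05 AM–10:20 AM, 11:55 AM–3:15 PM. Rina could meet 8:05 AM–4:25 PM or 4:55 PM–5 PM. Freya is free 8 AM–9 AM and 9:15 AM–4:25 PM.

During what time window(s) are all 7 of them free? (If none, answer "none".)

Arjun ∩ Dmitri: 08:00-10:20, 11:55-16:35.
Arjun ∩ Dmitri ∩ Elena: 08:00-10:20, 11:55-15:15.
Arjun ∩ Dmitri ∩ Elena ∩ Zara: 08:15-10:20, 11:55-12:55, 13:00-14:55.
Arjun ∩ Dmitri ∩ Elena ∩ Zara ∩ Bashir: 08:15-10:20, 11:55-12:55, 13:00-14:55.
Arjun ∩ Dmitri ∩ Elena ∩ Zara ∩ Bashir ∩ Rina: 08:15-10:20, 11:55-12:55, 13:00-14:55.
Arjun ∩ Dmitri ∩ Elena ∩ Zara ∩ Bashir ∩ Rina ∩ Freya: 08:15-09:00, 09:15-10:20, 11:55-12:55, 13:00-14:55.

08:15-09:00, 09:15-10:20, 11:55-12:55, 13:00-14:55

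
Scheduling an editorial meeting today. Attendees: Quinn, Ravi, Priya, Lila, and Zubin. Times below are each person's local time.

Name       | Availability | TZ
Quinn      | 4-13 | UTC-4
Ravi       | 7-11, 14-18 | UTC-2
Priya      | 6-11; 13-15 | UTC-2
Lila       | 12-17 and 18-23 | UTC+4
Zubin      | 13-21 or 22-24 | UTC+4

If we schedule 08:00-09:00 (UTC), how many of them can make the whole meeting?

Quinn in UTC: 08:00-17:00 (add 4h to convert from UTC-4).
Ravi in UTC: 09:00-13:00, 16:00-20:00 (add 2h to convert from UTC-2).
Priya in UTC: 08:00-13:00, 15:00-17:00 (add 2h to convert from UTC-2).
Lila in UTC: 08:00-13:00, 14:00-19:00 (subtract 4h to convert from UTC+4).
Zubin in UTC: 09:00-17:00, 18:00-20:00 (subtract 4h to convert from UTC+4).
Quinn, Priya, and Lila can make the full 08:00-09:00 slot — that's 3.

3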